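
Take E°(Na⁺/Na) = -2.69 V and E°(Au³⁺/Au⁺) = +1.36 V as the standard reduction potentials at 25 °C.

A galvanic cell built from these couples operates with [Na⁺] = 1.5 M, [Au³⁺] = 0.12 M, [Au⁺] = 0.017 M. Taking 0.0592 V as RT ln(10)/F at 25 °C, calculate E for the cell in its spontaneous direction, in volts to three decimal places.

Au³⁺/Au⁺ is the cathode (higher E°), Na⁺/Na the anode: E°cell = +1.36 − (-2.69) = +4.05 V, n = 2.
Overall: Au³⁺(aq) + 2 Na(s) → Au⁺(aq) + 2 Na⁺(aq)
Q = [Au⁺]·[Na⁺]^2 / ([Au³⁺]); log Q = -0.497.
E = E° − (0.0592/n) log Q = +4.05 − (0.0592/2)(-0.497) = +4.065 V.

+4.065 V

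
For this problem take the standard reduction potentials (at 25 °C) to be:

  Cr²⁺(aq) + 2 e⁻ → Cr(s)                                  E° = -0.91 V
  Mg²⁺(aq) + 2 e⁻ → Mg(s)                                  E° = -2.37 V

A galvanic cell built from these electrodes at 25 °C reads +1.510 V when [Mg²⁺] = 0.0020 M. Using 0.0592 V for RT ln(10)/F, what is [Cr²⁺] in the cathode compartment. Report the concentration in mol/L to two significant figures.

Cr²⁺/Cr is the cathode, Mg²⁺/Mg the anode: E°cell = +1.46 V, n = 2.
Overall reaction: Cr²⁺(aq) + Mg(s) → Cr(s) + Mg²⁺(aq); Q = [Mg²⁺]^1/[Cr²⁺]^1.
From E = E° − (0.0592/n) log Q: log Q = (E° − E)·n/0.0592 = (+1.46 − (+1.510))·2/0.0592 = -1.6892.
So 1·log[Cr²⁺] = 1·log(0.002) − log Q = -2.6990 − (-1.6892) = -1.0098; [Cr²⁺] = 10^(-1.0098) ≈ 0.098 M.

0.098 M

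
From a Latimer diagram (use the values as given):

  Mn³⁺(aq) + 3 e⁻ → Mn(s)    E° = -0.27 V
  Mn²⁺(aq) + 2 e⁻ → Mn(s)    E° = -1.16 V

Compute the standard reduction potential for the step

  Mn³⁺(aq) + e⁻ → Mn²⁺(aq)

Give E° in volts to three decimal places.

Sequential free energies add, so n₃E°₃ = n₁E°₁ + n₂E°₂.
With n₃ = 3, and the known step contributing 2×(-1.16) V, the unknown satisfies 1·E° = 3×(-0.27) − 2×(-1.16) = +1.510.
E° = +1.510 / 1 = +1.510 V.

+1.510 V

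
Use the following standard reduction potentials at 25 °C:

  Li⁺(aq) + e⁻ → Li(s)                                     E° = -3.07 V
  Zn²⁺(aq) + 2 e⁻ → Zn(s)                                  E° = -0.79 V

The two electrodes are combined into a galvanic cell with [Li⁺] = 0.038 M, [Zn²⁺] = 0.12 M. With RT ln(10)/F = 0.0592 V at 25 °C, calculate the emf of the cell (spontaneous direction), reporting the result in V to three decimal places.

Zn²⁺/Zn is the cathode (higher E°), Li⁺/Li the anode: E°cell = -0.79 − (-3.07) = +2.28 V, n = 2.
Overall: Zn²⁺(aq) + 2 Li(s) → Zn(s) + 2 Li⁺(aq)
Q = [Li⁺]^2 / ([Zn²⁺]); log Q = -1.920.
E = E° − (0.0592/n) log Q = +2.28 − (0.0592/2)(-1.920) = +2.337 V.

+2.337 V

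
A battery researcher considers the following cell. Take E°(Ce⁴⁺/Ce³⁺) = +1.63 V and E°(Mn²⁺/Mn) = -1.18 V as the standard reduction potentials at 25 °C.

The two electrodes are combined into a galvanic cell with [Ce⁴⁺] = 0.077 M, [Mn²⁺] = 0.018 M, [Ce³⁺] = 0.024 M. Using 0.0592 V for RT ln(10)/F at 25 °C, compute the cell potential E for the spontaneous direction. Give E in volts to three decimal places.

+2.892 V

Ce⁴⁺/Ce³⁺ is the cathode (higher E°), Mn²⁺/Mn the anode: E°cell = +1.63 − (-1.18) = +2.81 V, n = 2.
Overall: 2 Ce⁴⁺(aq) + Mn(s) → 2 Ce³⁺(aq) + Mn²⁺(aq)
Q = [Ce³⁺]^2·[Mn²⁺] / ([Ce⁴⁺]^2); log Q = -2.757.
E = E° − (0.0592/n) log Q = +2.81 − (0.0592/2)(-2.757) = +2.892 V.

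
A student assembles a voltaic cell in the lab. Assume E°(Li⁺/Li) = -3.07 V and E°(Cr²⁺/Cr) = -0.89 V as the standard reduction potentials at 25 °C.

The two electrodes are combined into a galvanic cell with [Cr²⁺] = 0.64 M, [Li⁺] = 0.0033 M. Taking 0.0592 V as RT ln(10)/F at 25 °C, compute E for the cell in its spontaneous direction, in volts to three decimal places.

Cr²⁺/Cr is the cathode (higher E°), Li⁺/Li the anode: E°cell = -0.89 − (-3.07) = +2.18 V, n = 2.
Overall: Cr²⁺(aq) + 2 Li(s) → Cr(s) + 2 Li⁺(aq)
Q = [Li⁺]^2 / ([Cr²⁺]); log Q = -4.769.
E = E° − (0.0592/n) log Q = +2.18 − (0.0592/2)(-4.769) = +2.321 V.

+2.321 V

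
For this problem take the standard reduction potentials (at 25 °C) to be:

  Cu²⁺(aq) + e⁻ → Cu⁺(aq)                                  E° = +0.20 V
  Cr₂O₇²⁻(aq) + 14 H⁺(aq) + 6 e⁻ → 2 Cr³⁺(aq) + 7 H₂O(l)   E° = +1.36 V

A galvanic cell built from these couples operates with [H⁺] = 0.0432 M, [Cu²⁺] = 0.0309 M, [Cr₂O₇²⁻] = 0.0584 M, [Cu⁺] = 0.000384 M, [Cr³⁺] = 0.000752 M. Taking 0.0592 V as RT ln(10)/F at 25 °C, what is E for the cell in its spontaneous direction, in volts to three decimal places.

Cr₂O₇²⁻/Cr³⁺ is the cathode (higher E°), Cu²⁺/Cu⁺ the anode: E°cell = +1.36 − (+0.20) = +1.16 V, n = 6.
Overall: Cr₂O₇²⁻(aq) + 14 H⁺(aq) + 6 Cu⁺(aq) → 2 Cr³⁺(aq) + 7 H₂O(l) + 6 Cu²⁺(aq)
Q = [Cr³⁺]^2·[Cu²⁺]^6 / ([Cr₂O₇²⁻]·[H⁺]^14·[Cu⁺]^6); log Q = 25.523.
E = E° − (0.0592/n) log Q = +1.16 − (0.0592/6)(25.523) = +0.908 V.

+0.908 V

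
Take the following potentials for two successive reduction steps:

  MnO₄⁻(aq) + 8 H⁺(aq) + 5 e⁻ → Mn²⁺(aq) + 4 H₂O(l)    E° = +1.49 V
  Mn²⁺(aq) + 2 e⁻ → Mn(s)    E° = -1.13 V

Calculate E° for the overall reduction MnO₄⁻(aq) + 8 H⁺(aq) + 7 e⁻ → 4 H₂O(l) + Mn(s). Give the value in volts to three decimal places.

Standard free energies of sequential steps add: ΔG°₃ = ΔG°₁ + ΔG°₂, so n₃E°₃ = n₁E°₁ + n₂E°₂.
E°₃ = (5×+1.49 + 2×-1.13) / 7 = (+5.190) / 7 = +0.741 V.

+0.741 V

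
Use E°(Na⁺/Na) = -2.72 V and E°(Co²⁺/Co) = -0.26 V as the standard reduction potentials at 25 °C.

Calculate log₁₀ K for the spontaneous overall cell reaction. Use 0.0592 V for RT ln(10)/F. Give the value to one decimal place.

Cathode: Co²⁺/Co; anode: Na⁺/Na. E°cell = +2.46 V, n = 2.
log K = nE°cell / 0.0592 = (2)(+2.46) / 0.0592 = 83.1.

83.1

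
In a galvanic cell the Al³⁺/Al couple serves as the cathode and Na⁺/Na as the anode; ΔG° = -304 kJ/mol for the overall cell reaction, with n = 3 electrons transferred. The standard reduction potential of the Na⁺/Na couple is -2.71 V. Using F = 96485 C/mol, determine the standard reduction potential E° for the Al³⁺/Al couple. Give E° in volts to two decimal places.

E°cell = −ΔG°/(nF) = −(-304×10³)/((3)(96485)) = +1.050 V.
Since Al³⁺/Al is the cathode and Na⁺/Na the anode, E°cell = E°(Al³⁺/Al) − E°(Na⁺/Na).
So E°(Al³⁺/Al) = E°cell + E°(Na⁺/Na) = +1.050 + (-2.71) = -1.66 V.

-1.66 V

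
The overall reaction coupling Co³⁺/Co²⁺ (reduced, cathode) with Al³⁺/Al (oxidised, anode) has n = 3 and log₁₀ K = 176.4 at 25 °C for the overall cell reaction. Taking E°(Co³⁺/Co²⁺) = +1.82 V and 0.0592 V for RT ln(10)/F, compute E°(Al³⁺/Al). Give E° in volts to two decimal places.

E°cell = (0.0592/n)·log K = (0.0592/3)(176.4) = +3.481 V.
Since Co³⁺/Co²⁺ is the cathode and Al³⁺/Al the anode, E°cell = E°(Co³⁺/Co²⁺) − E°(Al³⁺/Al).
So E°(Al³⁺/Al) = E°(Co³⁺/Co²⁺) − E°cell = (+1.82) − (+3.481) = -1.66 V.

-1.66 V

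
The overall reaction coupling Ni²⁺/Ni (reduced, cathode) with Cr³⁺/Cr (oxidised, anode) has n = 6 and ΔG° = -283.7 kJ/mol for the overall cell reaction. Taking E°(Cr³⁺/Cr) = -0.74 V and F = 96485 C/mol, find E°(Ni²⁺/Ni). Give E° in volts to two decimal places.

-0.25 V

E°cell = −ΔG°/(nF) = −(-283.7×10³)/((6)(96485)) = +0.490 V.
Since Ni²⁺/Ni is the cathode and Cr³⁺/Cr the anode, E°cell = E°(Ni²⁺/Ni) − E°(Cr³⁺/Cr).
So E°(Ni²⁺/Ni) = E°cell + E°(Cr³⁺/Cr) = +0.490 + (-0.74) = -0.25 V.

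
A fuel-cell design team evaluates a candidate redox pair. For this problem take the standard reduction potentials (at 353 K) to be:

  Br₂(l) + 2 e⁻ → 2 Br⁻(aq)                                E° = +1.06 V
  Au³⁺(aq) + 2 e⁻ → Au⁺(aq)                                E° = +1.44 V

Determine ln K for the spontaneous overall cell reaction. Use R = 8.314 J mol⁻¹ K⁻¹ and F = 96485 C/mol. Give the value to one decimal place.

Cathode: Au³⁺/Au⁺; anode: Br₂/Br⁻. E°cell = (+1.44) − (+1.06) = +0.38 V, with n = 2.
ΔG° = −nFE° = −RT ln K, so ln K = nFE°/(RT) = (2)(96485)(+0.38) / ((8.314)(353)) = 24.986.

25.0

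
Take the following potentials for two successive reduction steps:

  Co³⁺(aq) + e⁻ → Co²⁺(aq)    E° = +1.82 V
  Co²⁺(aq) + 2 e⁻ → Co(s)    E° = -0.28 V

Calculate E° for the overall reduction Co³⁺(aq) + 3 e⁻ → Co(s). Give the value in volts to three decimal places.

+0.420 V

Adding the free-energy changes (−nFE°) of the two steps gives −n₃FE°₃ = −n₁FE°₁ − n₂FE°₂.
E°₃ = (1×+1.82 + 2×-0.28) / 3 = (+1.260) / 3 = +0.420 V.
Simply averaging or adding the two E° values would be wrong; the electron-weighted sum is required.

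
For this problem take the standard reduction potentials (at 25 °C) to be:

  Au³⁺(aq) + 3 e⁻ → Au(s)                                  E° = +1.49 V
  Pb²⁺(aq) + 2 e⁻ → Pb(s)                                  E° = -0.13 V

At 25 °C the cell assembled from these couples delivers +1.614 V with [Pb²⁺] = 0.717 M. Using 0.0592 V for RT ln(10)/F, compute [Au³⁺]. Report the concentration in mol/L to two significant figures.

Au³⁺/Au is the cathode, Pb²⁺/Pb the anode: E°cell = +1.62 V, n = 6.
Overall reaction: 2 Au³⁺(aq) + 3 Pb(s) → 2 Au(s) + 3 Pb²⁺(aq); Q = [Pb²⁺]^3/[Au³⁺]^2.
From E = E° − (0.0592/n) log Q: log Q = (E° − E)·n/0.0592 = (+1.62 − (+1.614))·6/0.0592 = 0.6081.
So 2·log[Au³⁺] = 3·log(0.717) − log Q = -0.4334 − (0.6081) = -1.0415; log[Au³⁺] = -1.0415 / 2 = -0.5208; [Au³⁺] = 10^(-0.5208) ≈ 0.30 M.

0.30 M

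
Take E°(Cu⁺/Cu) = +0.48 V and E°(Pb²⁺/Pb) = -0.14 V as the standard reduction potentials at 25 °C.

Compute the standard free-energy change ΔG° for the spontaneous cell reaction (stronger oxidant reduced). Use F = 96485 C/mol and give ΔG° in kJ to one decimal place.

-119.6 kJ

Cu⁺/Cu (E° = +0.48 V) is the cathode; Pb²⁺/Pb (E° = -0.14 V) is the anode, so E°cell = +0.62 V.
Balancing electrons gives n = 2 (lcm of 1 and 2).
ΔG° = −nFE° = −(2)(96485)(+0.62) = -119,641 J = -119.6 kJ.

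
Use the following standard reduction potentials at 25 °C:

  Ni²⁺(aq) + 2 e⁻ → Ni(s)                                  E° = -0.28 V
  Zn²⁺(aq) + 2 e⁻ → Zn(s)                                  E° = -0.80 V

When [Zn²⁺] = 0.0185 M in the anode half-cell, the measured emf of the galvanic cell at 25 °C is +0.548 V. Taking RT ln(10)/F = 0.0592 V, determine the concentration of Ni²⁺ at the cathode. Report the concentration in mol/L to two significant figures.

Ni²⁺/Ni is the cathode, Zn²⁺/Zn the anode: E°cell = +0.52 V, n = 2.
Overall reaction: Ni²⁺(aq) + Zn(s) → Ni(s) + Zn²⁺(aq); Q = [Zn²⁺]^1/[Ni²⁺]^1.
From E = E° − (0.0592/n) log Q: log Q = (E° − E)·n/0.0592 = (+0.52 − (+0.548))·2/0.0592 = -0.9459.
So 1·log[Ni²⁺] = 1·log(0.0185) − log Q = -1.7328 − (-0.9459) = -0.7869; [Ni²⁺] = 10^(-0.7869) ≈ 0.16 M.

0.16 M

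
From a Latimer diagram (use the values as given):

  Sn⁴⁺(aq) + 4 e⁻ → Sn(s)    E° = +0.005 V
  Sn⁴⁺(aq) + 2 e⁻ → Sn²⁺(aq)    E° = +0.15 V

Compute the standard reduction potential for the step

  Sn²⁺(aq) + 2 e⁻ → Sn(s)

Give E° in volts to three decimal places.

Sequential free energies add, so n₃E°₃ = n₁E°₁ + n₂E°₂.
With n₃ = 4, and the known step contributing 2×(+0.15) V, the unknown satisfies 2·E° = 4×(+0.005) − 2×(+0.15) = -0.280.
E° = -0.280 / 2 = -0.140 V.

-0.140 V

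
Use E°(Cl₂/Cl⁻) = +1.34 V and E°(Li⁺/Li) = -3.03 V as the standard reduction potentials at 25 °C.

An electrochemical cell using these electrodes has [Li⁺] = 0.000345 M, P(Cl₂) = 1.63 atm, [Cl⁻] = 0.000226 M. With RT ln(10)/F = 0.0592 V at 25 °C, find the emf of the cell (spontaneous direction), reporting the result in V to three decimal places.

Cl₂/Cl⁻ is the cathode (higher E°), Li⁺/Li the anode: E°cell = +1.34 − (-3.03) = +4.37 V, n = 2.
Overall: Cl₂(g) + 2 Li(s) → 2 Cl⁻(aq) + 2 Li⁺(aq)
Q = [Cl⁻]^2·[Li⁺]^2 / (P(Cl₂)); log Q = -14.428.
E = E° − (0.0592/n) log Q = +4.37 − (0.0592/2)(-14.428) = +4.797 V.

+4.797 V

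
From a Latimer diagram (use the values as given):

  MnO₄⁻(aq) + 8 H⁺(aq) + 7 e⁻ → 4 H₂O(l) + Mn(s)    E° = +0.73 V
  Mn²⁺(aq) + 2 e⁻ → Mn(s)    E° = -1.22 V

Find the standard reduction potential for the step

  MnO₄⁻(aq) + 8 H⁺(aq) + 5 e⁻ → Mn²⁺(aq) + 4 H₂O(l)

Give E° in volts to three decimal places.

Sequential free energies add, so n₃E°₃ = n₁E°₁ + n₂E°₂.
With n₃ = 7, and the known step contributing 2×(-1.22) V, the unknown satisfies 5·E° = 7×(+0.73) − 2×(-1.22) = +7.550.
E° = +7.550 / 5 = +1.510 V.

+1.510 V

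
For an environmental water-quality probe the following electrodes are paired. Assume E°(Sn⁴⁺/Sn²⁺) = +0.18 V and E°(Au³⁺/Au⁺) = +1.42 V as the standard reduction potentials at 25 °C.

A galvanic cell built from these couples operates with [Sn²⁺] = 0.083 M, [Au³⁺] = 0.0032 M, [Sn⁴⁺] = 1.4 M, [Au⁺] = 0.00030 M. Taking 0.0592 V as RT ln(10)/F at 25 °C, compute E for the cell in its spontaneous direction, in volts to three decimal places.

+1.234 V

Au³⁺/Au⁺ is the cathode (higher E°), Sn⁴⁺/Sn²⁺ the anode: E°cell = +1.42 − (+0.18) = +1.24 V, n = 2.
Overall: Au³⁺(aq) + Sn²⁺(aq) → Au⁺(aq) + Sn⁴⁺(aq)
Q = [Au⁺]·[Sn⁴⁺] / ([Au³⁺]·[Sn²⁺]); log Q = 0.199.
E = E° − (0.0592/n) log Q = +1.24 − (0.0592/2)(0.199) = +1.234 V.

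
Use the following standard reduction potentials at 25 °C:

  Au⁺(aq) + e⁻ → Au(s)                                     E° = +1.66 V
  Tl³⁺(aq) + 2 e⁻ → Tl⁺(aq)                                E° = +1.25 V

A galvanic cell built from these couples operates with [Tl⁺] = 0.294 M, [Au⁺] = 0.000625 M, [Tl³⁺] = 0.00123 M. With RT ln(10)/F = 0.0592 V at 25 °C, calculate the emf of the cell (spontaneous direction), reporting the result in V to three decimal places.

+0.291 V

Au⁺/Au is the cathode (higher E°), Tl³⁺/Tl⁺ the anode: E°cell = +1.66 − (+1.25) = +0.41 V, n = 2.
Overall: 2 Au⁺(aq) + Tl⁺(aq) → 2 Au(s) + Tl³⁺(aq)
Q = [Tl³⁺] / ([Au⁺]^2·[Tl⁺]); log Q = 4.030.
E = E° − (0.0592/n) log Q = +0.41 − (0.0592/2)(4.030) = +0.291 V.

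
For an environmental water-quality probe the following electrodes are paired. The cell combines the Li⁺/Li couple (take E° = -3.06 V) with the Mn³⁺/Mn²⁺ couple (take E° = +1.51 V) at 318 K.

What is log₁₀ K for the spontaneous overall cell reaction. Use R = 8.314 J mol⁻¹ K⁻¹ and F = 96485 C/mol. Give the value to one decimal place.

72.4

Cathode: Mn³⁺/Mn²⁺; anode: Li⁺/Li. E°cell = (+1.51) − (-3.06) = +4.57 V, with n = 1.
ΔG° = −nFE° = −RT ln K, so ln K = nFE°/(RT) = (1)(96485)(+4.57) / ((8.314)(318)) = 166.778.
log₁₀ K = 166.778 / ln 10 = 72.4.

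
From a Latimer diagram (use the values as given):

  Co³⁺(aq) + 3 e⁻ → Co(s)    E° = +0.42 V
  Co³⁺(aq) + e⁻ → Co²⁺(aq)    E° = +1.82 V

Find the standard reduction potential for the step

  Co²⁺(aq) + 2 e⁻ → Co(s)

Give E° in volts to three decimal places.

Sequential free energies add, so n₃E°₃ = n₁E°₁ + n₂E°₂.
With n₃ = 3, and the known step contributing 1×(+1.82) V, the unknown satisfies 2·E° = 3×(+0.42) − 1×(+1.82) = -0.560.
E° = -0.560 / 2 = -0.280 V.

-0.280 V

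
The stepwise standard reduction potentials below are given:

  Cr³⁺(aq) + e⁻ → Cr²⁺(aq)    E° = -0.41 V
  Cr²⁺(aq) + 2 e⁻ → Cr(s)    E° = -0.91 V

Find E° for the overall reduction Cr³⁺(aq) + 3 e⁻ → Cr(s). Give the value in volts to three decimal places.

-0.743 V

Standard free energies of sequential steps add: ΔG°₃ = ΔG°₁ + ΔG°₂, so n₃E°₃ = n₁E°₁ + n₂E°₂.
E°₃ = (1×-0.41 + 2×-0.91) / 3 = (-2.230) / 3 = -0.743 V.
E° values themselves are not directly additive — weighting by electron count is essential.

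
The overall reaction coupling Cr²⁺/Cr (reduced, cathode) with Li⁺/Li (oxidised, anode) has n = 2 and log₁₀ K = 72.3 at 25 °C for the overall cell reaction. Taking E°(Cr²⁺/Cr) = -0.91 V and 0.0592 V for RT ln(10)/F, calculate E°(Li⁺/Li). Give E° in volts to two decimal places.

E°cell = (0.0592/n)·log K = (0.0592/2)(72.3) = +2.140 V.
Since Cr²⁺/Cr is the cathode and Li⁺/Li the anode, E°cell = E°(Cr²⁺/Cr) − E°(Li⁺/Li).
So E°(Li⁺/Li) = E°(Cr²⁺/Cr) − E°cell = (-0.91) − (+2.140) = -3.05 V.

-3.05 V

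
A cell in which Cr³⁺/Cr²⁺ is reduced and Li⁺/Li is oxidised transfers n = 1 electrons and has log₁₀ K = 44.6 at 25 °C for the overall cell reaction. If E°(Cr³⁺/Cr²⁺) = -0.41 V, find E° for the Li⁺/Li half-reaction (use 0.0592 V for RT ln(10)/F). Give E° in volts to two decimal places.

E°cell = (0.0592/n)·log K = (0.0592/1)(44.6) = +2.640 V.
Since Cr³⁺/Cr²⁺ is the cathode and Li⁺/Li the anode, E°cell = E°(Cr³⁺/Cr²⁺) − E°(Li⁺/Li).
So E°(Li⁺/Li) = E°(Cr³⁺/Cr²⁺) − E°cell = (-0.41) − (+2.640) = -3.05 V.

-3.05 V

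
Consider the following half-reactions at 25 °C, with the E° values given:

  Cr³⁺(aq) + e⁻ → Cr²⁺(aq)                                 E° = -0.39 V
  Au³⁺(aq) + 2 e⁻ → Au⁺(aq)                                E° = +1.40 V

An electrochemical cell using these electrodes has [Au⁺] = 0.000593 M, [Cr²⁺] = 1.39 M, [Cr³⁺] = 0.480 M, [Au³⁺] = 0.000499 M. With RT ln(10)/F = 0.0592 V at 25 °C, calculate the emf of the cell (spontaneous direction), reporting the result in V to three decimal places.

+1.815 V

Au³⁺/Au⁺ is the cathode (higher E°), Cr³⁺/Cr²⁺ the anode: E°cell = +1.40 − (-0.39) = +1.79 V, n = 2.
Overall: Au³⁺(aq) + 2 Cr²⁺(aq) → Au⁺(aq) + 2 Cr³⁺(aq)
Q = [Au⁺]·[Cr³⁺]^2 / ([Au³⁺]·[Cr²⁺]^2); log Q = -0.849.
E = E° − (0.0592/n) log Q = +1.79 − (0.0592/2)(-0.849) = +1.815 V.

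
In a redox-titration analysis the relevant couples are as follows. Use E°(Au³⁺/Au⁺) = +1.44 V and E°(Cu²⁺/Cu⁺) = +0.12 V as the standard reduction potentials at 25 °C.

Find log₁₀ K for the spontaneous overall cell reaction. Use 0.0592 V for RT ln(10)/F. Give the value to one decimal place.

Cathode: Au³⁺/Au⁺; anode: Cu²⁺/Cu⁺. E°cell = +1.32 V, n = 2.
log K = nE°cell / 0.0592 = (2)(+1.32) / 0.0592 = 44.6.

44.6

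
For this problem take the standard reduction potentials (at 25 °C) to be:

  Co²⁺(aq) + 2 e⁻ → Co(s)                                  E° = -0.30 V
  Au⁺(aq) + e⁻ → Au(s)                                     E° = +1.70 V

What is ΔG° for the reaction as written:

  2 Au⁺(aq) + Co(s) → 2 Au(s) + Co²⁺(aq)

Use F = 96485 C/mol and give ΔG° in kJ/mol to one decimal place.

-385.9 kJ/mol

As written, Au⁺/Au is reduced (cathode) and Co²⁺/Co is oxidised (anode), so E°cell = (+1.70) − (-0.30) = +2.00 V.
Balancing electrons gives n = 2.
ΔG° = −nFE° = −(2)(96485)(+2.00) = -385,940 J = -385.9 kJ/mol.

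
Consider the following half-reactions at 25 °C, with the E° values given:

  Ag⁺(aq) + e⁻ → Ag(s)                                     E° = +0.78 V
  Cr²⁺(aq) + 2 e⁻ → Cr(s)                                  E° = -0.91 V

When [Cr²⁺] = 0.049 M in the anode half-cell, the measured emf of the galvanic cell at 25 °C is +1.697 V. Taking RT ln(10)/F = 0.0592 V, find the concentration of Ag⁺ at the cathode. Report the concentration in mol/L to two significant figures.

0.29 M

Ag⁺/Ag is the cathode, Cr²⁺/Cr the anode: E°cell = +1.69 V, n = 2.
Overall reaction: 2 Ag⁺(aq) + Cr(s) → 2 Ag(s) + Cr²⁺(aq); Q = [Cr²⁺]^1/[Ag⁺]^2.
From E = E° − (0.0592/n) log Q: log Q = (E° − E)·n/0.0592 = (+1.69 − (+1.697))·2/0.0592 = -0.2365.
So 2·log[Ag⁺] = 1·log(0.049) − log Q = -1.3098 − (-0.2365) = -1.0733; log[Ag⁺] = -1.0733 / 2 = -0.5366; [Ag⁺] = 10^(-0.5366) ≈ 0.29 M.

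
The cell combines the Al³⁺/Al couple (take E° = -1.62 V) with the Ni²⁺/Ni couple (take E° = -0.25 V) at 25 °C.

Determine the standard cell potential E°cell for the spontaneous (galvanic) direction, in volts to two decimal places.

The Ni²⁺/Ni couple has the higher reduction potential, so it is the cathode; Al³⁺/Al is oxidised at the anode.
E°cell = E°(cathode) − E°(anode) = (-0.25) − (-1.62) = +1.37 V.

+1.37 V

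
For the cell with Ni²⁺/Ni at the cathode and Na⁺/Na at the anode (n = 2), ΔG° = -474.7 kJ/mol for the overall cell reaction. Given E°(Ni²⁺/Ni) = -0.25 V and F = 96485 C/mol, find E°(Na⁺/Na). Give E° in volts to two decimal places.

E°cell = −ΔG°/(nF) = −(-474.7×10³)/((2)(96485)) = +2.460 V.
Since Ni²⁺/Ni is the cathode and Na⁺/Na the anode, E°cell = E°(Ni²⁺/Ni) − E°(Na⁺/Na).
So E°(Na⁺/Na) = E°(Ni²⁺/Ni) − E°cell = (-0.25) − (+2.460) = -2.71 V.

-2.71 V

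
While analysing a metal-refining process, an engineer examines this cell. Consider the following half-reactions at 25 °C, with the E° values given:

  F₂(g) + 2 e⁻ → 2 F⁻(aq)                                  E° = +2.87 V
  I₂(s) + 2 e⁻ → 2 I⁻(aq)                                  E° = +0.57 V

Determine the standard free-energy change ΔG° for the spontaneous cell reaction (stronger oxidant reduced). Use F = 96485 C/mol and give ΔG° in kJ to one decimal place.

-443.8 kJ

F₂/F⁻ (E° = +2.87 V) is the cathode; I₂/I⁻ (E° = +0.57 V) is the anode, so E°cell = +2.30 V.
Balancing electrons gives n = 2 (lcm of 2 and 2).
ΔG° = −nFE° = −(2)(96485)(+2.30) = -443,831 J = -443.8 kJ.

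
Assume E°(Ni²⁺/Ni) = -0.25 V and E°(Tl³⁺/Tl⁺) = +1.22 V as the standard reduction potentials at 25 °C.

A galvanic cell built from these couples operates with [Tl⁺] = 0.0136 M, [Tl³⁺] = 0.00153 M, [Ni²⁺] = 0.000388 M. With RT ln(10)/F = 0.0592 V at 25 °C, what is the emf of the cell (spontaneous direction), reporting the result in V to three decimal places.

+1.543 V

Tl³⁺/Tl⁺ is the cathode (higher E°), Ni²⁺/Ni the anode: E°cell = +1.22 − (-0.25) = +1.47 V, n = 2.
Overall: Tl³⁺(aq) + Ni(s) → Tl⁺(aq) + Ni²⁺(aq)
Q = [Tl⁺]·[Ni²⁺] / ([Tl³⁺]); log Q = -2.462.
E = E° − (0.0592/n) log Q = +1.47 − (0.0592/2)(-2.462) = +1.543 V.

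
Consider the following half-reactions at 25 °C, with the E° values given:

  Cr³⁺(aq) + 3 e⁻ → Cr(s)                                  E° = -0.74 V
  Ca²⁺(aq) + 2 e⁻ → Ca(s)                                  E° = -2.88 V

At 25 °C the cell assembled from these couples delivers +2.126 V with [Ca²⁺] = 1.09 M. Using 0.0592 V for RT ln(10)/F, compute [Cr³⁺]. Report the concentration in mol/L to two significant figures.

0.22 M

Cr³⁺/Cr is the cathode, Ca²⁺/Ca the anode: E°cell = +2.14 V, n = 6.
Overall reaction: 2 Cr³⁺(aq) + 3 Ca(s) → 2 Cr(s) + 3 Ca²⁺(aq); Q = [Ca²⁺]^3/[Cr³⁺]^2.
From E = E° − (0.0592/n) log Q: log Q = (E° − E)·n/0.0592 = (+2.14 − (+2.126))·6/0.0592 = 1.4189.
So 2·log[Cr³⁺] = 3·log(1.09) − log Q = 0.1123 − (1.4189) = -1.3066; log[Cr³⁺] = -1.3066 / 2 = -0.6533; [Cr³⁺] = 10^(-0.6533) ≈ 0.22 M.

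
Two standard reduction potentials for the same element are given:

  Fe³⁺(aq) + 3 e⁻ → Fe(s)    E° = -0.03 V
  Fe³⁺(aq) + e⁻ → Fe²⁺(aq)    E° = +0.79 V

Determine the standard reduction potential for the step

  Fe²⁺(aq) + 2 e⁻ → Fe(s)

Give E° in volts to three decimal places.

Sequential free energies add, so n₃E°₃ = n₁E°₁ + n₂E°₂.
With n₃ = 3, and the known step contributing 1×(+0.79) V, the unknown satisfies 2·E° = 3×(-0.03) − 1×(+0.79) = -0.880.
E° = -0.880 / 2 = -0.440 V.

-0.440 V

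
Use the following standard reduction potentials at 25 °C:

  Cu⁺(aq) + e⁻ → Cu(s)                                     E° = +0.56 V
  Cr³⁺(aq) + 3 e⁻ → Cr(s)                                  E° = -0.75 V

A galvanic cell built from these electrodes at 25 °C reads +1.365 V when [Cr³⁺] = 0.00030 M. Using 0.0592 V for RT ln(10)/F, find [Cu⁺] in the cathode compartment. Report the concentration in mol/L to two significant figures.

0.57 M

Cu⁺/Cu is the cathode, Cr³⁺/Cr the anode: E°cell = +1.31 V, n = 3.
Overall reaction: 3 Cu⁺(aq) + Cr(s) → 3 Cu(s) + Cr³⁺(aq); Q = [Cr³⁺]^1/[Cu⁺]^3.
From E = E° − (0.0592/n) log Q: log Q = (E° − E)·n/0.0592 = (+1.31 − (+1.365))·3/0.0592 = -2.7872.
So 3·log[Cu⁺] = 1·log(0.0003) − log Q = -3.5229 − (-2.7872) = -0.7357; log[Cu⁺] = -0.7357 / 3 = -0.2452; [Cu⁺] = 10^(-0.2452) ≈ 0.57 M.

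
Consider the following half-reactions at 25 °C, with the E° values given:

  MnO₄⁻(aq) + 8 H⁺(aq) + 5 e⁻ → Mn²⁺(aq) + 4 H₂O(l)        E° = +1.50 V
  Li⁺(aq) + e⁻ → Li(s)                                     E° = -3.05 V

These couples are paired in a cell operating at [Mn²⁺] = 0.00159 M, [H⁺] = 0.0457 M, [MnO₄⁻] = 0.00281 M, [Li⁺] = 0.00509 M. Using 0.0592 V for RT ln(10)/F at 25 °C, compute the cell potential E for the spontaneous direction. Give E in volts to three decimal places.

+4.562 V

MnO₄⁻/Mn²⁺ is the cathode (higher E°), Li⁺/Li the anode: E°cell = +1.50 − (-3.05) = +4.55 V, n = 5.
Overall: MnO₄⁻(aq) + 8 H⁺(aq) + 5 Li(s) → Mn²⁺(aq) + 4 H₂O(l) + 5 Li⁺(aq)
Q = [Mn²⁺]·[Li⁺]^5 / ([MnO₄⁻]·[H⁺]^8); log Q = -0.993.
E = E° − (0.0592/n) log Q = +4.55 − (0.0592/5)(-0.993) = +4.562 V.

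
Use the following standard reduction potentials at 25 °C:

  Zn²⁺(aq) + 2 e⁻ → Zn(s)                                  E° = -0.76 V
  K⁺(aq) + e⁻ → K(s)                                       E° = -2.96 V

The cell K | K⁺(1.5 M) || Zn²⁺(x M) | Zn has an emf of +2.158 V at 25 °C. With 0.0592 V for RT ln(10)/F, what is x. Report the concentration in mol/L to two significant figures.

Zn²⁺/Zn is the cathode, K⁺/K the anode: E°cell = +2.20 V, n = 2.
Overall reaction: Zn²⁺(aq) + 2 K(s) → Zn(s) + 2 K⁺(aq); Q = [K⁺]^2/[Zn²⁺]^1.
From E = E° − (0.0592/n) log Q: log Q = (E° − E)·n/0.0592 = (+2.20 − (+2.158))·2/0.0592 = 1.4189.
So 1·log[Zn²⁺] = 2·log(1.5) − log Q = 0.3522 − (1.4189) = -1.0667; [Zn²⁺] = 10^(-1.0667) ≈ 0.086 M.

0.086 M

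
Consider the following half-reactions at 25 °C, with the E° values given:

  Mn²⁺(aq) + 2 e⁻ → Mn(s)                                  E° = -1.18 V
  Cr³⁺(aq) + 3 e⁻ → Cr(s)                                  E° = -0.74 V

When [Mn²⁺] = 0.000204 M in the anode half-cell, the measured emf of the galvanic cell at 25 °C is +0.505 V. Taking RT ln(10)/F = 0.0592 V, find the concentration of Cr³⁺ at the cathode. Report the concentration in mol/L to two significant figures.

Cr³⁺/Cr is the cathode, Mn²⁺/Mn the anode: E°cell = +0.44 V, n = 6.
Overall reaction: 2 Cr³⁺(aq) + 3 Mn(s) → 2 Cr(s) + 3 Mn²⁺(aq); Q = [Mn²⁺]^3/[Cr³⁺]^2.
From E = E° − (0.0592/n) log Q: log Q = (E° − E)·n/0.0592 = (+0.44 − (+0.505))·6/0.0592 = -6.5878.
So 2·log[Cr³⁺] = 3·log(0.000204) − log Q = -11.0711 − (-6.5878) = -4.4833; log[Cr³⁺] = -4.4833 / 2 = -2.2416; [Cr³⁺] = 10^(-2.2416) ≈ 0.0057 M.

0.0057 M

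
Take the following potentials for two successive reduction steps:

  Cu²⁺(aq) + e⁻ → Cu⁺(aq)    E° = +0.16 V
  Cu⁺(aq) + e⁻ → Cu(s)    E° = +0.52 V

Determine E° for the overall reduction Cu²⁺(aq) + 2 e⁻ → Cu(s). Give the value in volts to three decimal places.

+0.340 V

Adding the free-energy changes (−nFE°) of the two steps gives −n₃FE°₃ = −n₁FE°₁ − n₂FE°₂.
E°₃ = (1×+0.16 + 1×+0.52) / 2 = (+0.680) / 2 = +0.340 V.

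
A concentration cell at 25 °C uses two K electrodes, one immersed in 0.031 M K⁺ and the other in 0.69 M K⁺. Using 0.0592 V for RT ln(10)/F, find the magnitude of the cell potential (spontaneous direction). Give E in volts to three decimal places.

For a concentration cell E°cell = 0. The 0.69 M side is the cathode (reduction is favoured where [K⁺] is higher).
With n = 1, E = −(0.0592/1) log([K⁺]ₐₙ/[K⁺]꜀ₐₜ) = −(0.0592/1) log(0.031/0.69) = −(0.0592/1)(-1.347) = +0.080 V.

+0.080 V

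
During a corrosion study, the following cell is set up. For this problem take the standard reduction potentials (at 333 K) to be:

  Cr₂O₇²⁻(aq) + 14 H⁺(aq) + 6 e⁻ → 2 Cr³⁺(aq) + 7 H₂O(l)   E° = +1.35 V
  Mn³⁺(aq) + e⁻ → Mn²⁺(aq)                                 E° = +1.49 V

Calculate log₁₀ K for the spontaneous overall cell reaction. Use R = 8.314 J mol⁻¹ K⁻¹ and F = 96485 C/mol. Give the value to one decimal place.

12.7

Cathode: Mn³⁺/Mn²⁺; anode: Cr₂O₇²⁻/Cr³⁺. E°cell = (+1.49) − (+1.35) = +0.14 V, with n = 6.
ΔG° = −nFE° = −RT ln K, so ln K = nFE°/(RT) = (6)(96485)(+0.14) / ((8.314)(333)) = 29.274.
log₁₀ K = 29.274 / ln 10 = 12.7.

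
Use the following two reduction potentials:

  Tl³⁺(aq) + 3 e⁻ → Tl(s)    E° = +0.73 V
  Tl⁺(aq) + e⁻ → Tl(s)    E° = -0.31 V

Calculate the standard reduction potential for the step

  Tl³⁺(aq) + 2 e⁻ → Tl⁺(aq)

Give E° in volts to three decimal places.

Sequential free energies add, so n₃E°₃ = n₁E°₁ + n₂E°₂.
With n₃ = 3, and the known step contributing 1×(-0.31) V, the unknown satisfies 2·E° = 3×(+0.73) − 1×(-0.31) = +2.500.
E° = +2.500 / 2 = +1.250 V.

+1.250 V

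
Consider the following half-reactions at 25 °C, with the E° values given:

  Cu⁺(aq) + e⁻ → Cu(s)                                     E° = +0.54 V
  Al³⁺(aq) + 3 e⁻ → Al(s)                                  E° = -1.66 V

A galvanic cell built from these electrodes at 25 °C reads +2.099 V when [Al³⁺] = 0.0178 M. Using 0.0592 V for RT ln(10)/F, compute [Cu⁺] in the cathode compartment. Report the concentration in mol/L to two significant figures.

0.0051 M

Cu⁺/Cu is the cathode, Al³⁺/Al the anode: E°cell = +2.20 V, n = 3.
Overall reaction: 3 Cu⁺(aq) + Al(s) → 3 Cu(s) + Al³⁺(aq); Q = [Al³⁺]^1/[Cu⁺]^3.
From E = E° − (0.0592/n) log Q: log Q = (E° − E)·n/0.0592 = (+2.20 − (+2.099))·3/0.0592 = 5.1182.
So 3·log[Cu⁺] = 1·log(0.0178) − log Q = -1.7496 − (5.1182) = -6.8678; log[Cu⁺] = -6.8678 / 3 = -2.2893; [Cu⁺] = 10^(-2.2893) ≈ 0.0051 M.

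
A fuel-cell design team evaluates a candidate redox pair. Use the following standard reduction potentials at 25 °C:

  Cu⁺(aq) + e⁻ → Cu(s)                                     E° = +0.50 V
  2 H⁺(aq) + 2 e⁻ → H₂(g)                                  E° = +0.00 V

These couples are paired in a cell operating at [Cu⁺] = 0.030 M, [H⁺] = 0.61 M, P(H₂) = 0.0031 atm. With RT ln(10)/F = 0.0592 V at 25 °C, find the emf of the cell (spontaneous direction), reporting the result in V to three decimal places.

Cu⁺/Cu is the cathode (higher E°), H⁺/H₂ the anode: E°cell = +0.50 − (+0.00) = +0.50 V, n = 2.
Overall: 2 Cu⁺(aq) + H₂(g) → 2 Cu(s) + 2 H⁺(aq)
Q = [H⁺]^2 / ([Cu⁺]^2·P(H₂)); log Q = 5.125.
E = E° − (0.0592/n) log Q = +0.50 − (0.0592/2)(5.125) = +0.348 V.

+0.348 V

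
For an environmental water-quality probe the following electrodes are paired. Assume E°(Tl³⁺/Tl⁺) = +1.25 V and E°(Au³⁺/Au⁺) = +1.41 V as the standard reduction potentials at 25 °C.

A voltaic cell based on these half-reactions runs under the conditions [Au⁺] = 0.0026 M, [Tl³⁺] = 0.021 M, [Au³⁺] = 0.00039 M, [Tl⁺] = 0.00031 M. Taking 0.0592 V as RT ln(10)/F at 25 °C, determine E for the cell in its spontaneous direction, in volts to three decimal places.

Au³⁺/Au⁺ is the cathode (higher E°), Tl³⁺/Tl⁺ the anode: E°cell = +1.41 − (+1.25) = +0.16 V, n = 2.
Overall: Au³⁺(aq) + Tl⁺(aq) → Au⁺(aq) + Tl³⁺(aq)
Q = [Au⁺]·[Tl³⁺] / ([Au³⁺]·[Tl⁺]); log Q = 2.655.
E = E° − (0.0592/n) log Q = +0.16 − (0.0592/2)(2.655) = +0.081 V.

+0.081 V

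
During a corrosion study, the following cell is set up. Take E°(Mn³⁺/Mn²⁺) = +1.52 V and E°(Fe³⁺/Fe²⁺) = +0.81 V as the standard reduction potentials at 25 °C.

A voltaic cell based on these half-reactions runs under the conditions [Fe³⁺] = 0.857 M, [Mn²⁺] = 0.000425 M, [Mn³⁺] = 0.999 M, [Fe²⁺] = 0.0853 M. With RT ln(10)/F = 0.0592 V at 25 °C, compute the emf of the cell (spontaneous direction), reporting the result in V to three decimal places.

Mn³⁺/Mn²⁺ is the cathode (higher E°), Fe³⁺/Fe²⁺ the anode: E°cell = +1.52 − (+0.81) = +0.71 V, n = 1.
Overall: Mn³⁺(aq) + Fe²⁺(aq) → Mn²⁺(aq) + Fe³⁺(aq)
Q = [Mn²⁺]·[Fe³⁺] / ([Mn³⁺]·[Fe²⁺]); log Q = -2.369.
E = E° − (0.0592/n) log Q = +0.71 − (0.0592/1)(-2.369) = +0.850 V.

+0.850 V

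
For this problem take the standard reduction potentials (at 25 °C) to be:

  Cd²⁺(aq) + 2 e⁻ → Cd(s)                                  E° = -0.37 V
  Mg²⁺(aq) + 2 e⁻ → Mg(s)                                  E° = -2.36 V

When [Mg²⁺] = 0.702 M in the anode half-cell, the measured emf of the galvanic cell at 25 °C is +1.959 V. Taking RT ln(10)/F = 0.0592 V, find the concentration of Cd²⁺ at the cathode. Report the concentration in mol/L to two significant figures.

Cd²⁺/Cd is the cathode, Mg²⁺/Mg the anode: E°cell = +1.99 V, n = 2.
Overall reaction: Cd²⁺(aq) + Mg(s) → Cd(s) + Mg²⁺(aq); Q = [Mg²⁺]^1/[Cd²⁺]^1.
From E = E° − (0.0592/n) log Q: log Q = (E° − E)·n/0.0592 = (+1.99 − (+1.959))·2/0.0592 = 1.0473.
So 1·log[Cd²⁺] = 1·log(0.702) − log Q = -0.1537 − (1.0473) = -1.2010; [Cd²⁺] = 10^(-1.2010) ≈ 0.063 M.

0.063 M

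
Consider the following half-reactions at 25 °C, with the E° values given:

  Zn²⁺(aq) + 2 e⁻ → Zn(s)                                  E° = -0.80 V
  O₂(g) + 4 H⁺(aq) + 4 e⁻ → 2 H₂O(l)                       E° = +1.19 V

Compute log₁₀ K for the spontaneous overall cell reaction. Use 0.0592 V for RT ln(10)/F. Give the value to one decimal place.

134.5

Cathode: O₂/H₂O; anode: Zn²⁺/Zn. E°cell = +1.99 V, n = 4.
log K = nE°cell / 0.0592 = (4)(+1.99) / 0.0592 = 134.5.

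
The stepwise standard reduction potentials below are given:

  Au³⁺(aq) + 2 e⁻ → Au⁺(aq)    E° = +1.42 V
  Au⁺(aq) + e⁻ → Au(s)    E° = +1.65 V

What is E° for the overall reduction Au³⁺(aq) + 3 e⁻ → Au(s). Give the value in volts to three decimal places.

+1.497 V

Standard free energies of sequential steps add: ΔG°₃ = ΔG°₁ + ΔG°₂, so n₃E°₃ = n₁E°₁ + n₂E°₂.
E°₃ = (2×+1.42 + 1×+1.65) / 3 = (+4.490) / 3 = +1.497 V.
E° values themselves are not directly additive — weighting by electron count is essential.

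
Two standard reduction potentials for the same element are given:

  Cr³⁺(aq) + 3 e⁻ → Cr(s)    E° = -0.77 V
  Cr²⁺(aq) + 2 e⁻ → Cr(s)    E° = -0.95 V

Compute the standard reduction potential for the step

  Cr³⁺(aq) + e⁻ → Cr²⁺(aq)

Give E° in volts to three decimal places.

-0.410 V

Sequential free energies add, so n₃E°₃ = n₁E°₁ + n₂E°₂.
With n₃ = 3, and the known step contributing 2×(-0.95) V, the unknown satisfies 1·E° = 3×(-0.77) − 2×(-0.95) = -0.410.
E° = -0.410 / 1 = -0.410 V.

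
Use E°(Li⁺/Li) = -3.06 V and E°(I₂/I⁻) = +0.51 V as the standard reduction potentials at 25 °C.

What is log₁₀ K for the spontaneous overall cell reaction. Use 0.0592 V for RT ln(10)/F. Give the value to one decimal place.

Cathode: I₂/I⁻; anode: Li⁺/Li. E°cell = +3.57 V, n = 2.
log K = nE°cell / 0.0592 = (2)(+3.57) / 0.0592 = 120.6.

120.6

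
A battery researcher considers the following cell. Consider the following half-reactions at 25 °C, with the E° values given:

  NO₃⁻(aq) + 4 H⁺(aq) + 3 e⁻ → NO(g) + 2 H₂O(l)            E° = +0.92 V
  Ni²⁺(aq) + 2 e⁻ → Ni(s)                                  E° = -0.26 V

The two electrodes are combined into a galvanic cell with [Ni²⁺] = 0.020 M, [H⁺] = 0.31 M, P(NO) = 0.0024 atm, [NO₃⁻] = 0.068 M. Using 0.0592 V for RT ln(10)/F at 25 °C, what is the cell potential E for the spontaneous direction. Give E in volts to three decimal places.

+1.219 V

NO₃⁻/NO is the cathode (higher E°), Ni²⁺/Ni the anode: E°cell = +0.92 − (-0.26) = +1.18 V, n = 6.
Overall: 2 NO₃⁻(aq) + 8 H⁺(aq) + 3 Ni(s) → 2 NO(g) + 4 H₂O(l) + 3 Ni²⁺(aq)
Q = P(NO)^2·[Ni²⁺]^3 / ([NO₃⁻]^2·[H⁺]^8); log Q = -3.932.
E = E° − (0.0592/n) log Q = +1.18 − (0.0592/6)(-3.932) = +1.219 V.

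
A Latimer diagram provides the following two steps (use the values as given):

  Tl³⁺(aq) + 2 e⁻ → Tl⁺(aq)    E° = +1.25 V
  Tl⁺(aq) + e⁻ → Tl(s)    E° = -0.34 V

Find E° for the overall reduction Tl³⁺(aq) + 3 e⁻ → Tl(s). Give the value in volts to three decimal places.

Adding the free-energy changes (−nFE°) of the two steps gives −n₃FE°₃ = −n₁FE°₁ − n₂FE°₂.
E°₃ = (2×+1.25 + 1×-0.34) / 3 = (+2.160) / 3 = +0.720 V.
Simply averaging or adding the two E° values would be wrong; the electron-weighted sum is required.

+0.720 V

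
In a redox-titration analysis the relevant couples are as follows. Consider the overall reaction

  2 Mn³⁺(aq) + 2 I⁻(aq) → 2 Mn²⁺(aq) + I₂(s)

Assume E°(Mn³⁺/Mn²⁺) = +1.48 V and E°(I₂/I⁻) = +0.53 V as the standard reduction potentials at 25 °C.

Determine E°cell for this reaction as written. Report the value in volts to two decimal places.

The Mn³⁺/Mn²⁺ couple has the higher reduction potential, so it is the cathode; I₂/I⁻ is oxidised at the anode.
E°cell = E°(cathode) − E°(anode) = (+1.48) − (+0.53) = +0.95 V.

+0.95 V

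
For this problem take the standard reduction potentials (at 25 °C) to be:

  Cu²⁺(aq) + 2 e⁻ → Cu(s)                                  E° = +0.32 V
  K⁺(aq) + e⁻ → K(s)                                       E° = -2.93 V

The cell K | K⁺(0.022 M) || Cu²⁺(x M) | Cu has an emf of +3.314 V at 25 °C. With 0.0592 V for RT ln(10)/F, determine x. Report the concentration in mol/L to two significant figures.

Cu²⁺/Cu is the cathode, K⁺/K the anode: E°cell = +3.25 V, n = 2.
Overall reaction: Cu²⁺(aq) + 2 K(s) → Cu(s) + 2 K⁺(aq); Q = [K⁺]^2/[Cu²⁺]^1.
From E = E° − (0.0592/n) log Q: log Q = (E° − E)·n/0.0592 = (+3.25 − (+3.314))·2/0.0592 = -2.1622.
So 1·log[Cu²⁺] = 2·log(0.022) − log Q = -3.3152 − (-2.1622) = -1.1530; [Cu²⁺] = 10^(-1.1530) ≈ 0.070 M.

0.070 M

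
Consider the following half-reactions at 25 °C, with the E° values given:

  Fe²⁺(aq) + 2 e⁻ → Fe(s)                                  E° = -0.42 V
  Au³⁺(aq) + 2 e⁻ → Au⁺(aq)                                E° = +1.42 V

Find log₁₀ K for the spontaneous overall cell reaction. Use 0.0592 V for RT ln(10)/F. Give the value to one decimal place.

Cathode: Au³⁺/Au⁺; anode: Fe²⁺/Fe. E°cell = +1.84 V, n = 2.
log K = nE°cell / 0.0592 = (2)(+1.84) / 0.0592 = 62.2.

62.2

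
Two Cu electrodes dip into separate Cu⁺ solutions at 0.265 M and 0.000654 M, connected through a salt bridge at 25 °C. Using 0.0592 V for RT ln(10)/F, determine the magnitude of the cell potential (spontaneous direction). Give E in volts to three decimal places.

For a concentration cell E°cell = 0. The 0.265 M side is the cathode (reduction is favoured where [Cu⁺] is higher).
With n = 1, E = −(0.0592/1) log([Cu⁺]ₐₙ/[Cu⁺]꜀ₐₜ) = −(0.0592/1) log(0.000654/0.265) = −(0.0592/1)(-2.608) = +0.154 V.

+0.154 V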